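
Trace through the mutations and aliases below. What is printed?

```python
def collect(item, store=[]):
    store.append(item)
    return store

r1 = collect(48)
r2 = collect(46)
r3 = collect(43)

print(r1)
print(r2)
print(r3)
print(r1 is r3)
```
[48, 46, 43]
[48, 46, 43]
[48, 46, 43]
True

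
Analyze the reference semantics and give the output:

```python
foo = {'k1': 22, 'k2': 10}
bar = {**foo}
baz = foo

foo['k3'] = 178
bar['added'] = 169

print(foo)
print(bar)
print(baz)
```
{'k1': 22, 'k2': 10, 'k3': 178}
{'k1': 22, 'k2': 10, 'added': 169}
{'k1': 22, 'k2': 10, 'k3': 178}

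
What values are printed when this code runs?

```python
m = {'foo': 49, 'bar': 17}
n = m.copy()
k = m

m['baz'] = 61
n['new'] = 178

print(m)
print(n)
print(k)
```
{'foo': 49, 'bar': 17, 'baz': 61}
{'foo': 49, 'bar': 17, 'new': 178}
{'foo': 49, 'bar': 17, 'baz': 61}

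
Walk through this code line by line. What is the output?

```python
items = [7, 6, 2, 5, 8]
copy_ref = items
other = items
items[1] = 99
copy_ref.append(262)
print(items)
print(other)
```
[7, 99, 2, 5, 8, 262]
[7, 99, 2, 5, 8, 262]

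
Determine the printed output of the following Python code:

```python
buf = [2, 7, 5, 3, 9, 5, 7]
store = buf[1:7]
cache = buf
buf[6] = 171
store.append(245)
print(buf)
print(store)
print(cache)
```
[2, 7, 5, 3, 9, 5, 171]
[7, 5, 3, 9, 5, 7, 245]
[2, 7, 5, 3, 9, 5, 171]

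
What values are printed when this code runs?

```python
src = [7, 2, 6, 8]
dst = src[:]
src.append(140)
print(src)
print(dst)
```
[7, 2, 6, 8, 140]
[7, 2, 6, 8]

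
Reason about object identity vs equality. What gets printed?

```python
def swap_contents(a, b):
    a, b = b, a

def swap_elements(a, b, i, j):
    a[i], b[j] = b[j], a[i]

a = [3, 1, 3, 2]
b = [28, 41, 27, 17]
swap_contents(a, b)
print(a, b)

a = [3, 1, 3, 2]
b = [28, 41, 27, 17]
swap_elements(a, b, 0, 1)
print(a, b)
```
[3, 1, 3, 2] [28, 41, 27, 17]
[41, 1, 3, 2] [28, 3, 27, 17]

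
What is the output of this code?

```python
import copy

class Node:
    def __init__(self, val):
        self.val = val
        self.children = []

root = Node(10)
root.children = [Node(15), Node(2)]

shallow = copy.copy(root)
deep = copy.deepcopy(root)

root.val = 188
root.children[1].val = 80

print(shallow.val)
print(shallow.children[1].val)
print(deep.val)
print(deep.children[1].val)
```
10
80
10
2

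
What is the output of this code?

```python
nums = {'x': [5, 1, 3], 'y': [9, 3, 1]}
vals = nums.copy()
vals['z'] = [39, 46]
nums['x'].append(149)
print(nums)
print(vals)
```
{'x': [5, 1, 3, 149], 'y': [9, 3, 1]}
{'x': [5, 1, 3, 149], 'y': [9, 3, 1], 'z': [39, 46]}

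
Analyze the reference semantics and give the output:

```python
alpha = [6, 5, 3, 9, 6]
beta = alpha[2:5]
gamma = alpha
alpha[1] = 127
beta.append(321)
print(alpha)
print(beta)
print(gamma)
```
[6, 127, 3, 9, 6]
[3, 9, 6, 321]
[6, 127, 3, 9, 6]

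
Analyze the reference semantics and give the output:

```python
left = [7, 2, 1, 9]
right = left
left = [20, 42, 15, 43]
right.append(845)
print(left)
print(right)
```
[20, 42, 15, 43]
[7, 2, 1, 9, 845]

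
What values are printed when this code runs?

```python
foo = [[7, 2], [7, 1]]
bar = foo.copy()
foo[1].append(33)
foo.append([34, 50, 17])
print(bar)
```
[[7, 2], [7, 1, 33]]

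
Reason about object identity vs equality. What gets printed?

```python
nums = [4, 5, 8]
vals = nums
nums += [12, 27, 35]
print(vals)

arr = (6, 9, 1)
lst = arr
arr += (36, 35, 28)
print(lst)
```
[4, 5, 8, 12, 27, 35]
(6, 9, 1)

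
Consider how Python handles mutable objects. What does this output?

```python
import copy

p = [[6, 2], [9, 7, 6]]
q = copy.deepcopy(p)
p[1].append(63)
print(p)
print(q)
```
[[6, 2], [9, 7, 6, 63]]
[[6, 2], [9, 7, 6]]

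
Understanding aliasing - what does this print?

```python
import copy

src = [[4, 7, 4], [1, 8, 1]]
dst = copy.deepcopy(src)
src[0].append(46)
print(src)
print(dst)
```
[[4, 7, 4, 46], [1, 8, 1]]
[[4, 7, 4], [1, 8, 1]]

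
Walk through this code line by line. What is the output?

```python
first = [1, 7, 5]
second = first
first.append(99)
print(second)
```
[1, 7, 5, 99]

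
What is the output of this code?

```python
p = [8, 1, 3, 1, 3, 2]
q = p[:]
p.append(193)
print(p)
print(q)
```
[8, 1, 3, 1, 3, 2, 193]
[8, 1, 3, 1, 3, 2]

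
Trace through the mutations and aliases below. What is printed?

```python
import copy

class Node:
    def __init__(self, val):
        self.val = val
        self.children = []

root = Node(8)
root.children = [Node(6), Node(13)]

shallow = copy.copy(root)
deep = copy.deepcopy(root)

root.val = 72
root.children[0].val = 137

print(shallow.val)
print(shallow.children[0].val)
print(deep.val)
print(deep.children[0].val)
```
8
137
8
6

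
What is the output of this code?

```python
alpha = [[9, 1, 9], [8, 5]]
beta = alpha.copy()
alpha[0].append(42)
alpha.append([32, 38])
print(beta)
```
[[9, 1, 9, 42], [8, 5]]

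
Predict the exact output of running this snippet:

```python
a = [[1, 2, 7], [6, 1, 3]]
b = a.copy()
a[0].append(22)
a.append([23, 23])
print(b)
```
[[1, 2, 7, 22], [6, 1, 3]]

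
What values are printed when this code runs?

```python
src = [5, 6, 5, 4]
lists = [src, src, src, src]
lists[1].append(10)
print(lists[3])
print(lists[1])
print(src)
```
[5, 6, 5, 4, 10]
[5, 6, 5, 4, 10]
[5, 6, 5, 4, 10]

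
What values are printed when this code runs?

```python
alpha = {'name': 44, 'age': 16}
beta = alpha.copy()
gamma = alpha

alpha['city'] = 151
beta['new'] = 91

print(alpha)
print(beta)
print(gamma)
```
{'name': 44, 'age': 16, 'city': 151}
{'name': 44, 'age': 16, 'new': 91}
{'name': 44, 'age': 16, 'city': 151}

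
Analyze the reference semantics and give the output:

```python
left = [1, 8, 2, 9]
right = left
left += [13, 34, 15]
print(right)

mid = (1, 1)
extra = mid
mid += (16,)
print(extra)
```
[1, 8, 2, 9, 13, 34, 15]
(1, 1)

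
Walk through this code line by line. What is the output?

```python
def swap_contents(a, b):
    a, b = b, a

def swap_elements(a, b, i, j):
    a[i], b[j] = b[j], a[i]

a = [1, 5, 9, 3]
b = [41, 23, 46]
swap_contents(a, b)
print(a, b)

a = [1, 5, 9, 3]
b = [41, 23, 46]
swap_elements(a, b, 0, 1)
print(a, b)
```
[1, 5, 9, 3] [41, 23, 46]
[23, 5, 9, 3] [41, 1, 46]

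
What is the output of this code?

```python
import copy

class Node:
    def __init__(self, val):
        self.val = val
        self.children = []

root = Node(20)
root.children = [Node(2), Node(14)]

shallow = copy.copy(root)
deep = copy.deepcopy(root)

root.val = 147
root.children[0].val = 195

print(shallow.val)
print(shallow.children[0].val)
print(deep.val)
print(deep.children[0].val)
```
20
195
20
2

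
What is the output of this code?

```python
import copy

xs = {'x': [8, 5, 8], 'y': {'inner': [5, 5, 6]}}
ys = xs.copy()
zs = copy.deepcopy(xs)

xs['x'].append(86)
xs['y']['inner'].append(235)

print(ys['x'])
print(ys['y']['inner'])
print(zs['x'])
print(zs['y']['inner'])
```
[8, 5, 8, 86]
[5, 5, 6, 235]
[8, 5, 8]
[5, 5, 6]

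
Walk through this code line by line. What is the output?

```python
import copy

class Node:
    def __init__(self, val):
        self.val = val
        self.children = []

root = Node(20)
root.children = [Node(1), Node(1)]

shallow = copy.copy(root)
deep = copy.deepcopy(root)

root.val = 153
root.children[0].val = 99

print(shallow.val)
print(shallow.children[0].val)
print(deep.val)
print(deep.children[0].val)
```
20
99
20
1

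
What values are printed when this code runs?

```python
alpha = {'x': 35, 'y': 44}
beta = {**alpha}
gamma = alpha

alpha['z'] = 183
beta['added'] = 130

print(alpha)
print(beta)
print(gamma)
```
{'x': 35, 'y': 44, 'z': 183}
{'x': 35, 'y': 44, 'added': 130}
{'x': 35, 'y': 44, 'z': 183}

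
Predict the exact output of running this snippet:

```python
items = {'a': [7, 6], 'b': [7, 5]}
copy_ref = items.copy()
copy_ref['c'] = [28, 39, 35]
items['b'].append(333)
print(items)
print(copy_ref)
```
{'a': [7, 6], 'b': [7, 5, 333]}
{'a': [7, 6], 'b': [7, 5, 333], 'c': [28, 39, 35]}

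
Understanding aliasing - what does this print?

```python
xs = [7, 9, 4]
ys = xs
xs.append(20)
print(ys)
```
[7, 9, 4, 20]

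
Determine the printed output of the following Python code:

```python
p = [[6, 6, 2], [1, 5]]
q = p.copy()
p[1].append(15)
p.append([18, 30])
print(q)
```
[[6, 6, 2], [1, 5, 15]]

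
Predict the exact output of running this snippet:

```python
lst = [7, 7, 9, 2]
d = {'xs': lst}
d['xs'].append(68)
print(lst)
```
[7, 7, 9, 2, 68]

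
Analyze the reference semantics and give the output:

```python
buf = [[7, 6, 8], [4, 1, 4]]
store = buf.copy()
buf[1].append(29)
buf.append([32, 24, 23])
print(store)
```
[[7, 6, 8], [4, 1, 4, 29]]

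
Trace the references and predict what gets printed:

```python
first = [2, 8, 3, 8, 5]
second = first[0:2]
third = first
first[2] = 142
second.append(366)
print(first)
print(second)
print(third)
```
[2, 8, 142, 8, 5]
[2, 8, 366]
[2, 8, 142, 8, 5]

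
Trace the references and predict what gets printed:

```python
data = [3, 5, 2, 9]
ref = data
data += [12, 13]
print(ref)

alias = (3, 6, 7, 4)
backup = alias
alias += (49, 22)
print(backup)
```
[3, 5, 2, 9, 12, 13]
(3, 6, 7, 4)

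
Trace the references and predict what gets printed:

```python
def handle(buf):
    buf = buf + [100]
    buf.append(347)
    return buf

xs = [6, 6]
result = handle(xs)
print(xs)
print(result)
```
[6, 6]
[6, 6, 100, 347]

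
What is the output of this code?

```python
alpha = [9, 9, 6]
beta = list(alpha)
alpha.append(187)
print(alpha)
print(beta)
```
[9, 9, 6, 187]
[9, 9, 6]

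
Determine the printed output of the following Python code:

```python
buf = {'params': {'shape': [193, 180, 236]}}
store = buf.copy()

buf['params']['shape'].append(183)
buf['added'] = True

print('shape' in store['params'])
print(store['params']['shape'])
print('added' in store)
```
True
[193, 180, 236, 183]
False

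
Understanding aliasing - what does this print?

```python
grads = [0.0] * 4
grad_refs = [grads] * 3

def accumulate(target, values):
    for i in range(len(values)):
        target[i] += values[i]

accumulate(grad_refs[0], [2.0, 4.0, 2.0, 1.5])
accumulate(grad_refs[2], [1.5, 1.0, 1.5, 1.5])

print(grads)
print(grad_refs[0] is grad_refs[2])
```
[3.5, 5.0, 3.5, 3.0]
True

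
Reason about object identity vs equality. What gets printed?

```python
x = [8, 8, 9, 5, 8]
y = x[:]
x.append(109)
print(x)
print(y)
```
[8, 8, 9, 5, 8, 109]
[8, 8, 9, 5, 8]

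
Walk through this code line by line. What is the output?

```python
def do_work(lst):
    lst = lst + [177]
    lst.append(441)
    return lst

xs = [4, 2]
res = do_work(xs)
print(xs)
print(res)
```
[4, 2]
[4, 2, 177, 441]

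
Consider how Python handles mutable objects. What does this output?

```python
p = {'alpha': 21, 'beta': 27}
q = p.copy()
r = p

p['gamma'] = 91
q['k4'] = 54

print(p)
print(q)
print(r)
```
{'alpha': 21, 'beta': 27, 'gamma': 91}
{'alpha': 21, 'beta': 27, 'k4': 54}
{'alpha': 21, 'beta': 27, 'gamma': 91}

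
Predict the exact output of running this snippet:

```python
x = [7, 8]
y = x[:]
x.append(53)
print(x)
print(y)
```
[7, 8, 53]
[7, 8]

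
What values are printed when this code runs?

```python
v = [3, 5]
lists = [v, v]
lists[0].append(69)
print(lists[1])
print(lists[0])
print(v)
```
[3, 5, 69]
[3, 5, 69]
[3, 5, 69]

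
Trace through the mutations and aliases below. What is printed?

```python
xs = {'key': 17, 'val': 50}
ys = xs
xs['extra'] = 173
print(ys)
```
{'key': 17, 'val': 50, 'extra': 173}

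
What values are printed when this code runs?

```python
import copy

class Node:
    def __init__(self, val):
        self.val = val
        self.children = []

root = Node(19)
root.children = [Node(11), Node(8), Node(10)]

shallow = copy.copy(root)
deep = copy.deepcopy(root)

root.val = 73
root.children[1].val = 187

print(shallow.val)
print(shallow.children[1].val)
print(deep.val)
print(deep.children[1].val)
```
19
187
19
8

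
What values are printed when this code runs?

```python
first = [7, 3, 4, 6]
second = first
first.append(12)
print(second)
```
[7, 3, 4, 6, 12]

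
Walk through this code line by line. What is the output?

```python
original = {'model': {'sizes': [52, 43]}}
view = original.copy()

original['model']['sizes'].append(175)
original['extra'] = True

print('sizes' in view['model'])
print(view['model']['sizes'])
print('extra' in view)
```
True
[52, 43, 175]
False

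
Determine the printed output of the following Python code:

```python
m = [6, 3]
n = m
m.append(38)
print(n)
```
[6, 3, 38]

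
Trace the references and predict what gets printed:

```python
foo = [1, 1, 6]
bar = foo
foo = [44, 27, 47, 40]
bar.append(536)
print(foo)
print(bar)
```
[44, 27, 47, 40]
[1, 1, 6, 536]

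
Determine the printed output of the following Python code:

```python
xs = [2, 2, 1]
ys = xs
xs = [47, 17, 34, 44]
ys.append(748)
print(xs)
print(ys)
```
[47, 17, 34, 44]
[2, 2, 1, 748]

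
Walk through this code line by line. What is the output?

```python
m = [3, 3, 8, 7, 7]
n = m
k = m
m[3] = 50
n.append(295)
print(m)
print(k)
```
[3, 3, 8, 50, 7, 295]
[3, 3, 8, 50, 7, 295]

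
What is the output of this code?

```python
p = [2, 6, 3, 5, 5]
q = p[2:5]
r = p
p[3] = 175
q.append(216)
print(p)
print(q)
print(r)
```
[2, 6, 3, 175, 5]
[3, 5, 5, 216]
[2, 6, 3, 175, 5]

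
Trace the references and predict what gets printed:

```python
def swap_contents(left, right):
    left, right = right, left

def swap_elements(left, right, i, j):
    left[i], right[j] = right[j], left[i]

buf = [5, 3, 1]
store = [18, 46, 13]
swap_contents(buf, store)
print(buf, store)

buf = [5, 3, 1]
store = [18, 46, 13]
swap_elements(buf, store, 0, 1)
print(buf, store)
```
[5, 3, 1] [18, 46, 13]
[46, 3, 1] [18, 5, 13]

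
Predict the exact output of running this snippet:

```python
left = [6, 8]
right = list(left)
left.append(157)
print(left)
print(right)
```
[6, 8, 157]
[6, 8]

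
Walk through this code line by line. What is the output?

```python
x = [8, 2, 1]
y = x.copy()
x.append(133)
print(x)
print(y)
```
[8, 2, 1, 133]
[8, 2, 1]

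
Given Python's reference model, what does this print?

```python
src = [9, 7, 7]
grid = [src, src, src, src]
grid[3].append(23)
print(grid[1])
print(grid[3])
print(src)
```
[9, 7, 7, 23]
[9, 7, 7, 23]
[9, 7, 7, 23]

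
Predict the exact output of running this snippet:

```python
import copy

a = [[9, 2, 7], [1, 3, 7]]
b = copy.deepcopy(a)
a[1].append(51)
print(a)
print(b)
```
[[9, 2, 7], [1, 3, 7, 51]]
[[9, 2, 7], [1, 3, 7]]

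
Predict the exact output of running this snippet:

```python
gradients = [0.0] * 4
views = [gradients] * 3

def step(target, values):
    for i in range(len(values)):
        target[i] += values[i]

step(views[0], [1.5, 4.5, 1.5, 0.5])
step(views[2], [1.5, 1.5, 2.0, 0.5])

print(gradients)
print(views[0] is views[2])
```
[3.0, 6.0, 3.5, 1.0]
True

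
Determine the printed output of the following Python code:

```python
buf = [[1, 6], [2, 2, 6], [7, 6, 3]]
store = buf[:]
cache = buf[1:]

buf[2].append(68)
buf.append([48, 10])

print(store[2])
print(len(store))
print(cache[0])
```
[7, 6, 3, 68]
3
[2, 2, 6]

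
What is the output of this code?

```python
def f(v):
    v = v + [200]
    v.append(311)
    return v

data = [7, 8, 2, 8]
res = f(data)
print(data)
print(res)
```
[7, 8, 2, 8]
[7, 8, 2, 8, 200, 311]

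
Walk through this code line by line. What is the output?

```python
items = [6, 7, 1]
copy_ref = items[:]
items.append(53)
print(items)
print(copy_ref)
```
[6, 7, 1, 53]
[6, 7, 1]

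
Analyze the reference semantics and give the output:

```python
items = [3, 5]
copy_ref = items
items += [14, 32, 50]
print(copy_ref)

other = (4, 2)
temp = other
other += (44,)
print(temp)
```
[3, 5, 14, 32, 50]
(4, 2)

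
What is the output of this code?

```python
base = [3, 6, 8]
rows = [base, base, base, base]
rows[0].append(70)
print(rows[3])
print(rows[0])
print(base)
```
[3, 6, 8, 70]
[3, 6, 8, 70]
[3, 6, 8, 70]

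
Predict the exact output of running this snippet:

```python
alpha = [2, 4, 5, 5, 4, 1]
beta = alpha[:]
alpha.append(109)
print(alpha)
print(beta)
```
[2, 4, 5, 5, 4, 1, 109]
[2, 4, 5, 5, 4, 1]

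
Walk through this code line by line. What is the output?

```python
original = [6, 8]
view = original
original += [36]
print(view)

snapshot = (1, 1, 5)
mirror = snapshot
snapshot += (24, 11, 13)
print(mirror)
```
[6, 8, 36]
(1, 1, 5)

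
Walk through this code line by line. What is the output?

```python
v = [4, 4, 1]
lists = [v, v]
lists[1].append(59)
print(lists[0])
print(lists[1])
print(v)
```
[4, 4, 1, 59]
[4, 4, 1, 59]
[4, 4, 1, 59]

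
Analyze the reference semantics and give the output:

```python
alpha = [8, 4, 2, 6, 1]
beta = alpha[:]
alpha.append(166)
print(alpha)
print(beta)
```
[8, 4, 2, 6, 1, 166]
[8, 4, 2, 6, 1]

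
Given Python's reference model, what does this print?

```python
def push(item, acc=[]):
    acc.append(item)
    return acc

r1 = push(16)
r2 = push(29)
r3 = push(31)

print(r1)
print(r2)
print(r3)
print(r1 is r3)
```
[16, 29, 31]
[16, 29, 31]
[16, 29, 31]
True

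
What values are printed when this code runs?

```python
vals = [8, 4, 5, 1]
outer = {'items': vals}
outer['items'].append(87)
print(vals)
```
[8, 4, 5, 1, 87]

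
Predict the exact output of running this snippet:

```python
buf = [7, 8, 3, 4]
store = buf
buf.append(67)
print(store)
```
[7, 8, 3, 4, 67]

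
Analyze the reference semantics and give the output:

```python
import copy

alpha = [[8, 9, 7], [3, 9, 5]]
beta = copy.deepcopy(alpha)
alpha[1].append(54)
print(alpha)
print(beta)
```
[[8, 9, 7], [3, 9, 5, 54]]
[[8, 9, 7], [3, 9, 5]]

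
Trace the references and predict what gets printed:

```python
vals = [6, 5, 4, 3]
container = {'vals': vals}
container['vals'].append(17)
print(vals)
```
[6, 5, 4, 3, 17]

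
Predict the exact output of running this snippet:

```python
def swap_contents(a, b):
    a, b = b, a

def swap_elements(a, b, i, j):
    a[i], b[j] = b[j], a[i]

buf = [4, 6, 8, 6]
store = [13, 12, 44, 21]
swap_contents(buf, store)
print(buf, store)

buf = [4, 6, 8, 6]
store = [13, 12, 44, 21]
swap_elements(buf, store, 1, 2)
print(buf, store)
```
[4, 6, 8, 6] [13, 12, 44, 21]
[4, 44, 8, 6] [13, 12, 6, 21]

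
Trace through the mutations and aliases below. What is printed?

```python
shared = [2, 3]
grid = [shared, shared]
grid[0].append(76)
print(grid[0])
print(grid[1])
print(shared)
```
[2, 3, 76]
[2, 3, 76]
[2, 3, 76]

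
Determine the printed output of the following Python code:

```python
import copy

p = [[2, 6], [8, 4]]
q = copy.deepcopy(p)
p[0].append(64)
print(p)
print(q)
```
[[2, 6, 64], [8, 4]]
[[2, 6], [8, 4]]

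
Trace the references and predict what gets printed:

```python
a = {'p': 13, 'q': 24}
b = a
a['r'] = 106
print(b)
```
{'p': 13, 'q': 24, 'r': 106}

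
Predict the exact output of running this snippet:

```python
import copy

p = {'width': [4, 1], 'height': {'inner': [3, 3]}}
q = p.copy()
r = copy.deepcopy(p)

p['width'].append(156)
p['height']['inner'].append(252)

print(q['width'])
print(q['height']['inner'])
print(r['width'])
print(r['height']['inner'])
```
[4, 1, 156]
[3, 3, 252]
[4, 1]
[3, 3]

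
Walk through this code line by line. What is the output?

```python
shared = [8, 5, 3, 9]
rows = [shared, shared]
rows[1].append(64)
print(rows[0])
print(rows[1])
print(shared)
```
[8, 5, 3, 9, 64]
[8, 5, 3, 9, 64]
[8, 5, 3, 9, 64]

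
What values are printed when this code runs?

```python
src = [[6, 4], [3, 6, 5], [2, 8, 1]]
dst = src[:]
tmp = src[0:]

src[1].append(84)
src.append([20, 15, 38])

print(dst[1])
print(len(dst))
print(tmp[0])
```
[3, 6, 5, 84]
3
[6, 4]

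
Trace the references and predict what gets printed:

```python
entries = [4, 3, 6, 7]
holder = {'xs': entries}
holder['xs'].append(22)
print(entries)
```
[4, 3, 6, 7, 22]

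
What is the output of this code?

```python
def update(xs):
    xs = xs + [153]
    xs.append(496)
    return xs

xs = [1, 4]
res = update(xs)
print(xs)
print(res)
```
[1, 4]
[1, 4, 153, 496]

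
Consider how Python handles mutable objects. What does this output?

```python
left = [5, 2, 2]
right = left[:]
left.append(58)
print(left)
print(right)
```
[5, 2, 2, 58]
[5, 2, 2]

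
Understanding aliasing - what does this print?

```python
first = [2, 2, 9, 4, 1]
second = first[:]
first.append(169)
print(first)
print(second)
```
[2, 2, 9, 4, 1, 169]
[2, 2, 9, 4, 1]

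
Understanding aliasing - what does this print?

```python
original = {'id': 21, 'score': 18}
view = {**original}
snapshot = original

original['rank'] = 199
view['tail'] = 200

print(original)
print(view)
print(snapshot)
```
{'id': 21, 'score': 18, 'rank': 199}
{'id': 21, 'score': 18, 'tail': 200}
{'id': 21, 'score': 18, 'rank': 199}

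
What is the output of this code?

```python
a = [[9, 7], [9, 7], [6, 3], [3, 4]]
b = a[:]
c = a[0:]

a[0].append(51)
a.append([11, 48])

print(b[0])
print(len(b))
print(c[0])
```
[9, 7, 51]
4
[9, 7, 51]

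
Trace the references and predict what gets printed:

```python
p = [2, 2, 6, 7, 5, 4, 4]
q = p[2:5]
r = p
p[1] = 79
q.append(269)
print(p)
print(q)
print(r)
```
[2, 79, 6, 7, 5, 4, 4]
[6, 7, 5, 269]
[2, 79, 6, 7, 5, 4, 4]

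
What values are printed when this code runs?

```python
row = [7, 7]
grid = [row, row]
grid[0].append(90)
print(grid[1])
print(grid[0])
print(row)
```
[7, 7, 90]
[7, 7, 90]
[7, 7, 90]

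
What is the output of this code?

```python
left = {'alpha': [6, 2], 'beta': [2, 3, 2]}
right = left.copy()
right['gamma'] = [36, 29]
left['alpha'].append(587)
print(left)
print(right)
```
{'alpha': [6, 2, 587], 'beta': [2, 3, 2]}
{'alpha': [6, 2, 587], 'beta': [2, 3, 2], 'gamma': [36, 29]}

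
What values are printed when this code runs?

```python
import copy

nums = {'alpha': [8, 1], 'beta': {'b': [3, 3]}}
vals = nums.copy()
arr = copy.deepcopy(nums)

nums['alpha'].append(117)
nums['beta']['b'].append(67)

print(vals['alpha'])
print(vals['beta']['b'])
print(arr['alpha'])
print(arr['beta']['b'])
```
[8, 1, 117]
[3, 3, 67]
[8, 1]
[3, 3]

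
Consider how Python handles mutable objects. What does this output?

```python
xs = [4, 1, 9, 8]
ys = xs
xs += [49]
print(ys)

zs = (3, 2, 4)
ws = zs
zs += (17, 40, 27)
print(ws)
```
[4, 1, 9, 8, 49]
(3, 2, 4)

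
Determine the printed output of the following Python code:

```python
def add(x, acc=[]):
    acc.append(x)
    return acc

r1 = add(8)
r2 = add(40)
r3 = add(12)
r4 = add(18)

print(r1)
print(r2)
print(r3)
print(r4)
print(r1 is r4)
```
[8, 40, 12, 18]
[8, 40, 12, 18]
[8, 40, 12, 18]
[8, 40, 12, 18]
True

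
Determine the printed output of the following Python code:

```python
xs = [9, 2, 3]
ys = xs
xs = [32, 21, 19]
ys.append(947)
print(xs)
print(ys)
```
[32, 21, 19]
[9, 2, 3, 947]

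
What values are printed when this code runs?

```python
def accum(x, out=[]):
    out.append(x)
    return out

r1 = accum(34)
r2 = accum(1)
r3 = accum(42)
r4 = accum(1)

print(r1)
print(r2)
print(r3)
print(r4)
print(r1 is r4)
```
[34, 1, 42, 1]
[34, 1, 42, 1]
[34, 1, 42, 1]
[34, 1, 42, 1]
True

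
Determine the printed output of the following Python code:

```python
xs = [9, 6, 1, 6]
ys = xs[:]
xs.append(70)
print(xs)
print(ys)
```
[9, 6, 1, 6, 70]
[9, 6, 1, 6]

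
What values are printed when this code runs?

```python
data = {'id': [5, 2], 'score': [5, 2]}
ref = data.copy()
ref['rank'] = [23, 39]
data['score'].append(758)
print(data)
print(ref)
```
{'id': [5, 2], 'score': [5, 2, 758]}
{'id': [5, 2], 'score': [5, 2, 758], 'rank': [23, 39]}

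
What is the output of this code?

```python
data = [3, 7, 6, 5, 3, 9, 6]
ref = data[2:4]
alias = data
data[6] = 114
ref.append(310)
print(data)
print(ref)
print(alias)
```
[3, 7, 6, 5, 3, 9, 114]
[6, 5, 310]
[3, 7, 6, 5, 3, 9, 114]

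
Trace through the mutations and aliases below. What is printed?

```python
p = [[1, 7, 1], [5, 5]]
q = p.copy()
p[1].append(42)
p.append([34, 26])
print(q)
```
[[1, 7, 1], [5, 5, 42]]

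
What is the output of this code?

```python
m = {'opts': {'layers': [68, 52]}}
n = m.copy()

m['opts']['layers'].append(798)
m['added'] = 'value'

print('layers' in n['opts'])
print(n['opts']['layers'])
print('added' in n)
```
True
[68, 52, 798]
False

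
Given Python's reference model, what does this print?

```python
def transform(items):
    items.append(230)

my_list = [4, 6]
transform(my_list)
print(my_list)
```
[4, 6, 230]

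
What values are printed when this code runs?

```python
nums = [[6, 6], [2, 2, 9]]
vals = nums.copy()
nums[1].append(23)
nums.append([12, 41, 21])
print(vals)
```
[[6, 6], [2, 2, 9, 23]]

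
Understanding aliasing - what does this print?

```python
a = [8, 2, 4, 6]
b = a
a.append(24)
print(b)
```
[8, 2, 4, 6, 24]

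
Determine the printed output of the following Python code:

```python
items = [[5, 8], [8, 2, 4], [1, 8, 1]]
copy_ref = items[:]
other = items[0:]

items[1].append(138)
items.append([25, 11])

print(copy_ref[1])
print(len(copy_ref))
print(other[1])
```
[8, 2, 4, 138]
3
[8, 2, 4, 138]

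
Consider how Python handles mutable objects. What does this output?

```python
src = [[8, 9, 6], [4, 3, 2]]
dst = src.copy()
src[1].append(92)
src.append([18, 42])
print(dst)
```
[[8, 9, 6], [4, 3, 2, 92]]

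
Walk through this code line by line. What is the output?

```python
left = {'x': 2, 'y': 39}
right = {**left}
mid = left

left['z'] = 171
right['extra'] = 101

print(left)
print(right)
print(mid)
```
{'x': 2, 'y': 39, 'z': 171}
{'x': 2, 'y': 39, 'extra': 101}
{'x': 2, 'y': 39, 'z': 171}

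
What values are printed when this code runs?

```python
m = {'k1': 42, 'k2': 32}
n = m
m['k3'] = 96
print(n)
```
{'k1': 42, 'k2': 32, 'k3': 96}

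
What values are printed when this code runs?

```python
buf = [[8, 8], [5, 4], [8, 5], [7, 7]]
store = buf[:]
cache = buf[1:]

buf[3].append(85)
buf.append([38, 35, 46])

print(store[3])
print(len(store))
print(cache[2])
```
[7, 7, 85]
4
[7, 7, 85]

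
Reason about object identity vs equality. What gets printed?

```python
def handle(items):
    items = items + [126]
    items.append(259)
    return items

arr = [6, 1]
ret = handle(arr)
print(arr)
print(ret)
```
[6, 1]
[6, 1, 126, 259]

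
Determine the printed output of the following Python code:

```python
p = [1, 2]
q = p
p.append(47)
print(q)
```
[1, 2, 47]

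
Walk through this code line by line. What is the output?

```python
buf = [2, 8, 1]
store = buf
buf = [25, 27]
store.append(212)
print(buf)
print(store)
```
[25, 27]
[2, 8, 1, 212]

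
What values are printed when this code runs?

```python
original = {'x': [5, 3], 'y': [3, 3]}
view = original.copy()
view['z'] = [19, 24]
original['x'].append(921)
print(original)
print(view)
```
{'x': [5, 3, 921], 'y': [3, 3]}
{'x': [5, 3, 921], 'y': [3, 3], 'z': [19, 24]}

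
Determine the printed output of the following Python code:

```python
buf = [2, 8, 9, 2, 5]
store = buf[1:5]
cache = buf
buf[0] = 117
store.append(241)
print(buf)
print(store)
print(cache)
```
[117, 8, 9, 2, 5]
[8, 9, 2, 5, 241]
[117, 8, 9, 2, 5]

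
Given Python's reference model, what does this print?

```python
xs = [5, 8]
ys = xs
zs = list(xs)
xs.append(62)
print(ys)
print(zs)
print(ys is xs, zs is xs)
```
[5, 8, 62]
[5, 8]
True False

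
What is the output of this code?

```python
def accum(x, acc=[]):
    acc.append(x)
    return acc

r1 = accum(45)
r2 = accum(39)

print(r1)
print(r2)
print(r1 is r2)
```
[45, 39]
[45, 39]
True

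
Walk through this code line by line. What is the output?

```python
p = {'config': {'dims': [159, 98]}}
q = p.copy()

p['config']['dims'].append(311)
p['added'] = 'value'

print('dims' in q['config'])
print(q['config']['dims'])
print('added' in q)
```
True
[159, 98, 311]
False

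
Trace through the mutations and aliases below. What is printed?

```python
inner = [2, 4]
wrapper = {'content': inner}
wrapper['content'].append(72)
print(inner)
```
[2, 4, 72]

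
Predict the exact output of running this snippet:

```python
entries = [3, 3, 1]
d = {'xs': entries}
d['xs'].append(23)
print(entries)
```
[3, 3, 1, 23]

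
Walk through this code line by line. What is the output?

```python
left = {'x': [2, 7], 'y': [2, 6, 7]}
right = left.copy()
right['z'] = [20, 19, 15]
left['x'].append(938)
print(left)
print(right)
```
{'x': [2, 7, 938], 'y': [2, 6, 7]}
{'x': [2, 7, 938], 'y': [2, 6, 7], 'z': [20, 19, 15]}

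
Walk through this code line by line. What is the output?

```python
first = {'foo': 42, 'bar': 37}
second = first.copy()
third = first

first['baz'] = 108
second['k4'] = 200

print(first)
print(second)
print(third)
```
{'foo': 42, 'bar': 37, 'baz': 108}
{'foo': 42, 'bar': 37, 'k4': 200}
{'foo': 42, 'bar': 37, 'baz': 108}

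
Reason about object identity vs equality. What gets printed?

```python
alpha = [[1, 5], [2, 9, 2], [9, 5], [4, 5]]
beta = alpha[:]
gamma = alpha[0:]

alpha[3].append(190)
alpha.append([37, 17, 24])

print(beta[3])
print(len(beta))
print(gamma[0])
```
[4, 5, 190]
4
[1, 5]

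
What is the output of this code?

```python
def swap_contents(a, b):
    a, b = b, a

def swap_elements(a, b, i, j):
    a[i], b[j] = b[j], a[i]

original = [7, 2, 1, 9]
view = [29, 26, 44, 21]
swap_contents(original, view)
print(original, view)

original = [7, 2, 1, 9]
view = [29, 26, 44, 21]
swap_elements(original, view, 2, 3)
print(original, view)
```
[7, 2, 1, 9] [29, 26, 44, 21]
[7, 2, 21, 9] [29, 26, 44, 1]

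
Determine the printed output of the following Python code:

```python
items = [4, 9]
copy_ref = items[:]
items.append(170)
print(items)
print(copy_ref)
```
[4, 9, 170]
[4, 9]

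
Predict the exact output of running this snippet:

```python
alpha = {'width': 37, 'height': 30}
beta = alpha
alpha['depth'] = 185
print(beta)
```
{'width': 37, 'height': 30, 'depth': 185}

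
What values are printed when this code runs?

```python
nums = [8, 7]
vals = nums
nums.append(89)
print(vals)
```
[8, 7, 89]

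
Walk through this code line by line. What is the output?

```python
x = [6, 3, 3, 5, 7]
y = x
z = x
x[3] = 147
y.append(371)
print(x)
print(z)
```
[6, 3, 3, 147, 7, 371]
[6, 3, 3, 147, 7, 371]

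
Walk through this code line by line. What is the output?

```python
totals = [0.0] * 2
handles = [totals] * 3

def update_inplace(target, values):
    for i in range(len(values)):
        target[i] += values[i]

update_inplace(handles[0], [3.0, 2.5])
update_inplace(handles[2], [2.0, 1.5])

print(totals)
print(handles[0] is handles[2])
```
[5.0, 4.0]
True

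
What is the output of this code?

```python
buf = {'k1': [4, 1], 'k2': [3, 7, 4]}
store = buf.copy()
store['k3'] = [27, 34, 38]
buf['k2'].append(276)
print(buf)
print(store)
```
{'k1': [4, 1], 'k2': [3, 7, 4, 276]}
{'k1': [4, 1], 'k2': [3, 7, 4, 276], 'k3': [27, 34, 38]}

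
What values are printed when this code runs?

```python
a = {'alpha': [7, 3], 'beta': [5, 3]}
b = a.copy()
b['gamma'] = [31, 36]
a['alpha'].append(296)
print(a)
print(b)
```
{'alpha': [7, 3, 296], 'beta': [5, 3]}
{'alpha': [7, 3, 296], 'beta': [5, 3], 'gamma': [31, 36]}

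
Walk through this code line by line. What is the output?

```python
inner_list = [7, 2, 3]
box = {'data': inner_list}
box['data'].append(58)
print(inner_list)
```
[7, 2, 3, 58]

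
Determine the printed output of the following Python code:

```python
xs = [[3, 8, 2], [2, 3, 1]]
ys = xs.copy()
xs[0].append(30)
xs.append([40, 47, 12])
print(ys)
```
[[3, 8, 2, 30], [2, 3, 1]]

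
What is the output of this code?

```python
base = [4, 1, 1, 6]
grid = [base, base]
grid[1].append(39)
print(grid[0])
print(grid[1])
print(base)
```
[4, 1, 1, 6, 39]
[4, 1, 1, 6, 39]
[4, 1, 1, 6, 39]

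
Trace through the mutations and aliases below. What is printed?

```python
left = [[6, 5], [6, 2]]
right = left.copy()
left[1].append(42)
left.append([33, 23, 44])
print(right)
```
[[6, 5], [6, 2, 42]]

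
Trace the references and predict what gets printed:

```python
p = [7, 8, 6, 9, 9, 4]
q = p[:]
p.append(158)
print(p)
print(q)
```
[7, 8, 6, 9, 9, 4, 158]
[7, 8, 6, 9, 9, 4]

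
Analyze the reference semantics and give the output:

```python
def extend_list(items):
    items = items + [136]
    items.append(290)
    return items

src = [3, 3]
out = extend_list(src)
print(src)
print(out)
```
[3, 3]
[3, 3, 136, 290]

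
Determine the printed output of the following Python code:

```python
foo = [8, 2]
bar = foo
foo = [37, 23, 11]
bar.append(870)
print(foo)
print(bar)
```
[37, 23, 11]
[8, 2, 870]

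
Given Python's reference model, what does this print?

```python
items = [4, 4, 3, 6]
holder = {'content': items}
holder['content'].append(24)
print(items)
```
[4, 4, 3, 6, 24]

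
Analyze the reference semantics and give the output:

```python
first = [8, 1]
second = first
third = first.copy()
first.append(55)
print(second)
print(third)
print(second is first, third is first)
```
[8, 1, 55]
[8, 1]
True False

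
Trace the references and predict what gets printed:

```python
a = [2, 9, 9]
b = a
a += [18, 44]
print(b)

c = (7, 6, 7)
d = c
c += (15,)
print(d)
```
[2, 9, 9, 18, 44]
(7, 6, 7)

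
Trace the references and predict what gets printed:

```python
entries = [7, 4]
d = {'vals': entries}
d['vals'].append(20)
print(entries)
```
[7, 4, 20]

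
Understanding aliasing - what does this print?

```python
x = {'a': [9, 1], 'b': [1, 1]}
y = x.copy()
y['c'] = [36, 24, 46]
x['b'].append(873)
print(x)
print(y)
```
{'a': [9, 1], 'b': [1, 1, 873]}
{'a': [9, 1], 'b': [1, 1, 873], 'c': [36, 24, 46]}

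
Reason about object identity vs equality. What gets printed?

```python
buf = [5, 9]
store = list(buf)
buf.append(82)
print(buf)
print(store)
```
[5, 9, 82]
[5, 9]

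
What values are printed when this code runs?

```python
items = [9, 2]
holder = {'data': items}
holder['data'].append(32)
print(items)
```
[9, 2, 32]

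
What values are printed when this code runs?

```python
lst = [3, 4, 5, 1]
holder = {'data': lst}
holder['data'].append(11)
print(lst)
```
[3, 4, 5, 1, 11]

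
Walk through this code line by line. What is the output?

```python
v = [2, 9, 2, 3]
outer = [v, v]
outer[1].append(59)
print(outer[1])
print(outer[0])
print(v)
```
[2, 9, 2, 3, 59]
[2, 9, 2, 3, 59]
[2, 9, 2, 3, 59]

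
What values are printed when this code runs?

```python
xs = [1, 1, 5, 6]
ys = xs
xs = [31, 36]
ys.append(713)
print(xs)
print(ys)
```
[31, 36]
[1, 1, 5, 6, 713]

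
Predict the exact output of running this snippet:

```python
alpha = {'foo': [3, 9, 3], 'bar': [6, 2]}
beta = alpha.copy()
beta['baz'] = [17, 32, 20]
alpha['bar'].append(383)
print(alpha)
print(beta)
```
{'foo': [3, 9, 3], 'bar': [6, 2, 383]}
{'foo': [3, 9, 3], 'bar': [6, 2, 383], 'baz': [17, 32, 20]}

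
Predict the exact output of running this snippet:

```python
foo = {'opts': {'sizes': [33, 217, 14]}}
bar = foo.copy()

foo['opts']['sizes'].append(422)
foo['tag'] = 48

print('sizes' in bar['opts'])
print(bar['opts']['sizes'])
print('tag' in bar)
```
True
[33, 217, 14, 422]
False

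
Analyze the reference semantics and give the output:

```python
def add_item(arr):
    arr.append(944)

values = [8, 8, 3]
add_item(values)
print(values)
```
[8, 8, 3, 944]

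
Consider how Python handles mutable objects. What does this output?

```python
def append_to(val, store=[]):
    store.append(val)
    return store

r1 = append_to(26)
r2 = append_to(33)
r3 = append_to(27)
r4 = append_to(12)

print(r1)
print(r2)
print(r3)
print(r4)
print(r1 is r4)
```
[26, 33, 27, 12]
[26, 33, 27, 12]
[26, 33, 27, 12]
[26, 33, 27, 12]
True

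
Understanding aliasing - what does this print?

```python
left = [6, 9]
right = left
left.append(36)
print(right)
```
[6, 9, 36]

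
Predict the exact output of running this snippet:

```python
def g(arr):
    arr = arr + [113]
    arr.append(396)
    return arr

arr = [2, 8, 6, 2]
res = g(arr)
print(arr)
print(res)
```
[2, 8, 6, 2]
[2, 8, 6, 2, 113, 396]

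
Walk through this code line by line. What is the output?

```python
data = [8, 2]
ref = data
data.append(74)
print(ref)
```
[8, 2, 74]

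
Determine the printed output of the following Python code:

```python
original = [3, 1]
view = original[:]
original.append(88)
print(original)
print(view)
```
[3, 1, 88]
[3, 1]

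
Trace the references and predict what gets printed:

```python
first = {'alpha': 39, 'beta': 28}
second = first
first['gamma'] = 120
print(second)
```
{'alpha': 39, 'beta': 28, 'gamma': 120}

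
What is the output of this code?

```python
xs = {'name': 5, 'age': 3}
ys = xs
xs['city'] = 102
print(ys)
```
{'name': 5, 'age': 3, 'city': 102}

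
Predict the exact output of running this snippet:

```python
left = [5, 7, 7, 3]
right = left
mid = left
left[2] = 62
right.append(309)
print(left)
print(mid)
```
[5, 7, 62, 3, 309]
[5, 7, 62, 3, 309]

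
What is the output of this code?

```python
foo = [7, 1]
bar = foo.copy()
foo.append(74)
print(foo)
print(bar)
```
[7, 1, 74]
[7, 1]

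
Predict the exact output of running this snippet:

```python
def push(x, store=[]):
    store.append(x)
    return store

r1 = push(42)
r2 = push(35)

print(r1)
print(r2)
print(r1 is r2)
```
[42, 35]
[42, 35]
True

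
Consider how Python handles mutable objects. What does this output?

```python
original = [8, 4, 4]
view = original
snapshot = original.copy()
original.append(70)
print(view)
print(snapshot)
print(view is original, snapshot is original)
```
[8, 4, 4, 70]
[8, 4, 4]
True False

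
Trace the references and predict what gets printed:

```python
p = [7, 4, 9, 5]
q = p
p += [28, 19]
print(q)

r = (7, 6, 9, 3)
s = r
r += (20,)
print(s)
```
[7, 4, 9, 5, 28, 19]
(7, 6, 9, 3)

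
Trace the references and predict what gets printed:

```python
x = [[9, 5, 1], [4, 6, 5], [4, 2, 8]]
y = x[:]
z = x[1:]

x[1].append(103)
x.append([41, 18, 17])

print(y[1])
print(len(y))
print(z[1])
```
[4, 6, 5, 103]
3
[4, 2, 8]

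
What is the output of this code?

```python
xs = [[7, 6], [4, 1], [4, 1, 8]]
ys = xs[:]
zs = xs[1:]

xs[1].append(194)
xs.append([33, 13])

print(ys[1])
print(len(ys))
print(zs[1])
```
[4, 1, 194]
3
[4, 1, 8]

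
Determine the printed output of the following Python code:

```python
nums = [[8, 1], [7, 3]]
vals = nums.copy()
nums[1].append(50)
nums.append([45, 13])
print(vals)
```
[[8, 1], [7, 3, 50]]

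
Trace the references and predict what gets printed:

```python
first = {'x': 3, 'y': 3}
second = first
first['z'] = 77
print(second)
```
{'x': 3, 'y': 3, 'z': 77}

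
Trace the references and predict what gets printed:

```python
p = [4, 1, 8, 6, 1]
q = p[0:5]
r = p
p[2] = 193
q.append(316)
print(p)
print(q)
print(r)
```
[4, 1, 193, 6, 1]
[4, 1, 8, 6, 1, 316]
[4, 1, 193, 6, 1]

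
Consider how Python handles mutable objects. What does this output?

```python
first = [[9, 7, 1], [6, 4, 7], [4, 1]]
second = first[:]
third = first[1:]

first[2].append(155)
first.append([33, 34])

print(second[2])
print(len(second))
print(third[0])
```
[4, 1, 155]
3
[6, 4, 7]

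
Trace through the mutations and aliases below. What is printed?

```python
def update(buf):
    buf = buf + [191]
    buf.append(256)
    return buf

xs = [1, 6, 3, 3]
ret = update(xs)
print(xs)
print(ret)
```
[1, 6, 3, 3]
[1, 6, 3, 3, 191, 256]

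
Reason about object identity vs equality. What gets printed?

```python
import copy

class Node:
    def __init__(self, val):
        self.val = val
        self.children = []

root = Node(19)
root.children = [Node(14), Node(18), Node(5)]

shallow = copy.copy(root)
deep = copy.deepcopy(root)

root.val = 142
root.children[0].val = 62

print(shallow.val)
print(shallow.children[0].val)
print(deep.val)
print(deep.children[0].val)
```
19
62
19
14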